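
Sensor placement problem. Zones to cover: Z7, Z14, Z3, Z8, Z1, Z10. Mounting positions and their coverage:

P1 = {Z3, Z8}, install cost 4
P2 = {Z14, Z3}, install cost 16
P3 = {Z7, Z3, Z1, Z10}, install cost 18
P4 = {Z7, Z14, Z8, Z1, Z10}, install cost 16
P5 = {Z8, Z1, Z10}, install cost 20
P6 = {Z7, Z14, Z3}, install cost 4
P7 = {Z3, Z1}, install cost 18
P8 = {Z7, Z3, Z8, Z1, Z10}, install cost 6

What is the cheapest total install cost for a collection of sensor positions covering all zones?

P6, P8 cover every zone at install cost 4 + 6 = 10.
Any cover uses at least 2 sensor positions; among all covering selections none totals below 10.

10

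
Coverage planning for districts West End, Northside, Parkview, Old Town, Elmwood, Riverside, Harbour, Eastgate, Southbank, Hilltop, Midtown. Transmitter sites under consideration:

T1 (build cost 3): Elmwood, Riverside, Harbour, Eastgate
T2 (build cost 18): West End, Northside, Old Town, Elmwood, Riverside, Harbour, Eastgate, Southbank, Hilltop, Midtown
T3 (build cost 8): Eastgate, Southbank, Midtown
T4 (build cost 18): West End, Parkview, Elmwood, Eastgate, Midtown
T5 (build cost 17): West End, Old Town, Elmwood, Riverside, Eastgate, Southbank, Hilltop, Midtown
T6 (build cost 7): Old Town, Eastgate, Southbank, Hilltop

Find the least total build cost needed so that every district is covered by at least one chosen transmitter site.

T2, T4 cover every district at build cost 18 + 18 = 36.
Any cover uses at least 2 transmitter sites; among all covering selections none totals below 36.

36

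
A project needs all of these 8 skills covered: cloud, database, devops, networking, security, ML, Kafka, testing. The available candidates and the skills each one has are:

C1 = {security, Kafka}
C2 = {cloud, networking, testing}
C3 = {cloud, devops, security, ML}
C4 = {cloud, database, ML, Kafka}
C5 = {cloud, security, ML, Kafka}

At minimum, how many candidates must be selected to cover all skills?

C2, C3, C4 together cover {cloud, database, devops, networking, security, ML, Kafka, testing} — every skill.
No 2 of the 5 candidates cover everything (all 10 pairs fall short), so 3 is minimum.

3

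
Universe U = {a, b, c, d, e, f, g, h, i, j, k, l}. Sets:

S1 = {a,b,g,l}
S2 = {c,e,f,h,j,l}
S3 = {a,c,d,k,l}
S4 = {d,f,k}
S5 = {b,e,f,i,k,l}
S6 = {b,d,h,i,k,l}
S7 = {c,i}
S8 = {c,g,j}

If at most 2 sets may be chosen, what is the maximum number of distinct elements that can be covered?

Choosing S2, S6 covers {b, c, d, e, f, h, i, j, k, l} — 10 elements.
No choice of 2 sets does better; here a, g are left uncovered.

10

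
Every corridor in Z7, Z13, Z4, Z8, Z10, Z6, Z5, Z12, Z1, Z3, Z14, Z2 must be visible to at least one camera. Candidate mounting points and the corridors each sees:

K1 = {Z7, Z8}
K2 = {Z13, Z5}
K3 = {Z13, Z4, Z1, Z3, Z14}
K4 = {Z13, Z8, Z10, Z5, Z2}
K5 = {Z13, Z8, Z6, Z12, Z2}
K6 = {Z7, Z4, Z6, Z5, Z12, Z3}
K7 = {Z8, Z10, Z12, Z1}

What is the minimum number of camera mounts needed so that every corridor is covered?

3

K3, K4, K6 together cover {Z7, Z13, Z4, Z8, Z10, Z6, Z5, Z12, Z1, Z3, Z14, Z2} — every corridor.
No 2 of the 7 camera mounts cover everything (all 21 pairs fall short), so 3 is minimum.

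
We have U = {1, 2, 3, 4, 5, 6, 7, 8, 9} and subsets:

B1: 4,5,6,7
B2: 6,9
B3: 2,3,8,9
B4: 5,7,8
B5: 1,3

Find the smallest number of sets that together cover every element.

B1, B3, B5 together cover {1, 2, 3, 4, 5, 6, 7, 8, 9} — every element.
No 2 of the 5 sets cover everything (all 10 pairs fall short), so 3 is minimum.

3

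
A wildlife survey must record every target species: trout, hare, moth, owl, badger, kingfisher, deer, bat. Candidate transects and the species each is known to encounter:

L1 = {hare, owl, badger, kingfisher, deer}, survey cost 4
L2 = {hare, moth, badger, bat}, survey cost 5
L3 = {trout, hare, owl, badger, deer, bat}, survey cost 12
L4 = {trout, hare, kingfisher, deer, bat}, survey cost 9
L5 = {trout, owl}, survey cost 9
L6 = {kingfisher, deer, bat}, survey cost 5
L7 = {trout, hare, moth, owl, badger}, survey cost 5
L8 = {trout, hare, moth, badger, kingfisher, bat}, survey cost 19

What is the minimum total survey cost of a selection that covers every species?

10

L6, L7 cover every species at survey cost 5 + 5 = 10.
Any cover uses at least 2 transects; among all covering selections none totals below 10.
Greedy by coverage-per-survey cost would pick L1, L2, L7 for 14 — worse than the optimum 10.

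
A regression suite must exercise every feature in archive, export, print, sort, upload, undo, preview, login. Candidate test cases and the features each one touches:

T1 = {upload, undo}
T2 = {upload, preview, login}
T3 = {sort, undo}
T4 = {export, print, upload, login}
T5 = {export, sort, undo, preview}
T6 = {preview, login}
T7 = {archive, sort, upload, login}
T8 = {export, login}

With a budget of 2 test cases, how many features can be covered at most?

Choosing T4, T5 covers {export, print, sort, upload, undo, preview, login} — 7 features.
No choice of 2 test cases does better; here archive is left uncovered.

7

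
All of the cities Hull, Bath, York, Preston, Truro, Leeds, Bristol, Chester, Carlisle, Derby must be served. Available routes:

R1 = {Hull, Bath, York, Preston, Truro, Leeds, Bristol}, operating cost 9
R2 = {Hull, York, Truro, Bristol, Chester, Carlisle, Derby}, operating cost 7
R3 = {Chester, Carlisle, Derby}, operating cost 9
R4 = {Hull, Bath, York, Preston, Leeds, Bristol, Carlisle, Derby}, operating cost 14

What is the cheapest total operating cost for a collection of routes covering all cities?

16

R1, R2 cover every city at operating cost 9 + 7 = 16.
Any cover uses at least 2 routes; among all covering selections none totals below 16.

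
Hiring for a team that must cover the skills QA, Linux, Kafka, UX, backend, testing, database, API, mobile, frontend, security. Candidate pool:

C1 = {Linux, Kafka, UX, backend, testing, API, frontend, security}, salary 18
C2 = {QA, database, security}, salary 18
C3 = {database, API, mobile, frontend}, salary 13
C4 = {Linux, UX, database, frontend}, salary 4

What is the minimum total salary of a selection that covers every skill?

49

C1, C2, C3 cover every skill at salary 18 + 18 + 13 = 49.
Any cover uses at least 3 candidates; among all covering selections none totals below 49.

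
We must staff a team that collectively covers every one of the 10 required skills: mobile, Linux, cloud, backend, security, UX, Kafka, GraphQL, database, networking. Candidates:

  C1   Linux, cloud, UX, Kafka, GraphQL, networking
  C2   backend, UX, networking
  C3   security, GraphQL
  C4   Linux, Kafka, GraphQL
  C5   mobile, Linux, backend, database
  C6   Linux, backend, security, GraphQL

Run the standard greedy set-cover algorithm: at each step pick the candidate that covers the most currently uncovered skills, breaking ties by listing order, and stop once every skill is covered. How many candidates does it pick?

3

Pick 1: C1 covers 6 new skills (Linux, cloud, UX, Kafka, GraphQL, networking).
Pick 2: C5 covers 3 new skills (mobile, backend, database).
Pick 3: C3 covers 1 new skills (security).
Greedy uses 3 candidates.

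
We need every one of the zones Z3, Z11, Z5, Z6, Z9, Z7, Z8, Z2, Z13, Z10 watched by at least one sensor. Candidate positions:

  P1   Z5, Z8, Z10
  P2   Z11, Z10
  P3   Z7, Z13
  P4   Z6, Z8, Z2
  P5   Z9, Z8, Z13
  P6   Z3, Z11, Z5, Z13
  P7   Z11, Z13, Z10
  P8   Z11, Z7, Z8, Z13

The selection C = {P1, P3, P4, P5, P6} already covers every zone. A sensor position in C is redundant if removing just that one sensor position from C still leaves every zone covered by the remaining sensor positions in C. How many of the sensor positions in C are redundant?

0

Drop P1: Z10 uncovered — not redundant.
Drop P3: Z7 uncovered — not redundant.
Drop P4: Z6, Z2 uncovered — not redundant.
Drop P5: Z9 uncovered — not redundant.
Drop P6: Z3, Z11 uncovered — not redundant.
None of the sensor positions in C is redundant.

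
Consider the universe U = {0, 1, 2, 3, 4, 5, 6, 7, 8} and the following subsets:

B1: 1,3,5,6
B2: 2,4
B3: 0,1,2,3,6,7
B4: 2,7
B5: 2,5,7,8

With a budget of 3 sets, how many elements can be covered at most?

9

Choosing B2, B3, B5 covers {0, 1, 2, 3, 4, 5, 6, 7, 8} — 9 elements.
That is all 9 elements.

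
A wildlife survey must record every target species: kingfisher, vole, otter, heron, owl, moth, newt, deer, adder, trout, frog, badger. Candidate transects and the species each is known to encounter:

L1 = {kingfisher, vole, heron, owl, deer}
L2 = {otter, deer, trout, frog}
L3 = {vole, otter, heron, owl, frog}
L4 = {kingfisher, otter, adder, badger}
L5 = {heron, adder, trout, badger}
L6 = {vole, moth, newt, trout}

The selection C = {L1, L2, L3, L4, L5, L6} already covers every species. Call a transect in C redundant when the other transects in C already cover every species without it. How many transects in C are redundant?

5

Drop L1: the rest still cover every species — redundant.
Drop L2: the rest still cover every species — redundant.
Drop L3: the rest still cover every species — redundant.
Drop L4: the rest still cover every species — redundant.
Drop L5: the rest still cover every species — redundant.
Drop L6: moth, newt uncovered — not redundant.
5 redundant: L1, L2, L3, L4, L5.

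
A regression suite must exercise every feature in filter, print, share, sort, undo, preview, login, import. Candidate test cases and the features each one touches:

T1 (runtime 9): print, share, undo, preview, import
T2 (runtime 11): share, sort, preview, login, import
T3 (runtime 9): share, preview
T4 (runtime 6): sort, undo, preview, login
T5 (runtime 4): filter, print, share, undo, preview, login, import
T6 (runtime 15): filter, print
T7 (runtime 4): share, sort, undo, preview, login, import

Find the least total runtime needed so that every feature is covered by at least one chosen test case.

8

T5, T7 cover every feature at runtime 4 + 4 = 8.
Any cover uses at least 2 test cases; among all covering selections none totals below 8.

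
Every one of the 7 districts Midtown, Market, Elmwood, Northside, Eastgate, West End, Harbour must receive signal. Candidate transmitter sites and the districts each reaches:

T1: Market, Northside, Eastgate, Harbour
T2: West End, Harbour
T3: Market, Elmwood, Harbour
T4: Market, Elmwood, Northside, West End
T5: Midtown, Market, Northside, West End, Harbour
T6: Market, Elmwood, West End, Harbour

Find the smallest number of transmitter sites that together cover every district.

3

T1, T3, T5 together cover {Midtown, Market, Elmwood, Northside, Eastgate, West End, Harbour} — every district.
No 2 of the 6 transmitter sites cover everything (all 15 pairs fall short), so 3 is minimum.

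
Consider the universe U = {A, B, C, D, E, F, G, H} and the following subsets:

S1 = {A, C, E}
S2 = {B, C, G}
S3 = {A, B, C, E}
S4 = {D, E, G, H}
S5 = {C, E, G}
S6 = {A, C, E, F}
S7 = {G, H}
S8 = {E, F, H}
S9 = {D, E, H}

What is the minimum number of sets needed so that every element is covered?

S2, S4, S6 together cover {A, B, C, D, E, F, G, H} — every element.
No 2 of the 9 sets cover everything (all 36 pairs fall short), so 3 is minimum.

3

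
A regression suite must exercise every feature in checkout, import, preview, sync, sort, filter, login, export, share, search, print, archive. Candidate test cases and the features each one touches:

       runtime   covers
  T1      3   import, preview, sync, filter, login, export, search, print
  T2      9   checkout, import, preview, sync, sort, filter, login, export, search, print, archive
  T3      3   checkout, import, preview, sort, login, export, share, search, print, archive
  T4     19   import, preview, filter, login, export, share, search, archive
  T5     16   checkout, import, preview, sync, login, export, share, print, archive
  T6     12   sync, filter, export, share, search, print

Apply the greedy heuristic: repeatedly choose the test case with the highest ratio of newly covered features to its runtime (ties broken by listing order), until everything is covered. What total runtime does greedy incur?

6

Pick 1: T3 adds 10 new (checkout, import, preview, sort, login, export, share, search, print, archive) at runtime 3 (ratio 10/3).
Pick 2: T1 adds 2 new (sync, filter) at runtime 3 (ratio 2/3).
Greedy total runtime: 3 + 3 = 6.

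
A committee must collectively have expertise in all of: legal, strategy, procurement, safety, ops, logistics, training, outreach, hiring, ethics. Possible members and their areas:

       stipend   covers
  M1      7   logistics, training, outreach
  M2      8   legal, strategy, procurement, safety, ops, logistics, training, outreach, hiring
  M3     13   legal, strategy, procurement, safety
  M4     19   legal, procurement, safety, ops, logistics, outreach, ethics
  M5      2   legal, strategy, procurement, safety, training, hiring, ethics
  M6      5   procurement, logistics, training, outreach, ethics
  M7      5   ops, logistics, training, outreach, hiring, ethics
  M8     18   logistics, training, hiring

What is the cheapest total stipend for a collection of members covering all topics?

M5, M7 cover every topic at stipend 2 + 5 = 7.
Any cover uses at least 2 members; among all covering selections none totals below 7.

7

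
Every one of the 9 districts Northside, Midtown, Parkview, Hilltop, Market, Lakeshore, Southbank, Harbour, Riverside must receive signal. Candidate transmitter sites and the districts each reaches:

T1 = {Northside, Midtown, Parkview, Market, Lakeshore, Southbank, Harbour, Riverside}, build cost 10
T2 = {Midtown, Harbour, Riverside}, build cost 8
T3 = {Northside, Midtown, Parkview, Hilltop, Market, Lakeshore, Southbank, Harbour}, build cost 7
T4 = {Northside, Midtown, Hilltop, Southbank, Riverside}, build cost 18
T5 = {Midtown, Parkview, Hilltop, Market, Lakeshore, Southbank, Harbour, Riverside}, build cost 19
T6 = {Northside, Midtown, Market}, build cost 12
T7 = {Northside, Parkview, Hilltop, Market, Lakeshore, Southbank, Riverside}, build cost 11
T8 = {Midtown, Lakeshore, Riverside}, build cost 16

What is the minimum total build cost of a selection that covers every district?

T2, T3 cover every district at build cost 8 + 7 = 15.
Any cover uses at least 2 transmitter sites; among all covering selections none totals below 15.

15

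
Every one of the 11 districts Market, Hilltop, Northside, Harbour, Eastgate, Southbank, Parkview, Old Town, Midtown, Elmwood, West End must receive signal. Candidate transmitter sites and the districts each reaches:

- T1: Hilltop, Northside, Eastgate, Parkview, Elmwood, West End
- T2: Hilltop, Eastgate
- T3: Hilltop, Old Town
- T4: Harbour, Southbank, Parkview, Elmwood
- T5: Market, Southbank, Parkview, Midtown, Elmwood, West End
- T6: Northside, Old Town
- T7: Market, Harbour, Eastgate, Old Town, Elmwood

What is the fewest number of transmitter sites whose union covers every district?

3

T1, T5, T7 together cover {Market, Hilltop, Northside, Harbour, Eastgate, Southbank, Parkview, Old Town, Midtown, Elmwood, West End} — every district.
No 2 of the 7 transmitter sites cover everything (all 21 pairs fall short), so 3 is minimum.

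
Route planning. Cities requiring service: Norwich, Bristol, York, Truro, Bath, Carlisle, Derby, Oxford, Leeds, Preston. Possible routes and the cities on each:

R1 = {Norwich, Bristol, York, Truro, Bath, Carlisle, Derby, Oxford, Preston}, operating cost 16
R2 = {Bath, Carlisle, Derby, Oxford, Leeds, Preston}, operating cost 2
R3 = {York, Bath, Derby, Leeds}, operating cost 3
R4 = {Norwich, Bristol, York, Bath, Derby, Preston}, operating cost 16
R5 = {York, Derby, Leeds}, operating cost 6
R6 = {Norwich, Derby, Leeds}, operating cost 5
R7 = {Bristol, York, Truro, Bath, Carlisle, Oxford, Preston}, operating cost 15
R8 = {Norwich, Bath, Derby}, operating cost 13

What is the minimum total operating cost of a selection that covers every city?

18

R1, R2 cover every city at operating cost 16 + 2 = 18.
Any cover uses at least 2 routes; among all covering selections none totals below 18.
Greedy by coverage-per-operating cost would pick R2, R3, R6, R7 for 25 — worse than the optimum 18.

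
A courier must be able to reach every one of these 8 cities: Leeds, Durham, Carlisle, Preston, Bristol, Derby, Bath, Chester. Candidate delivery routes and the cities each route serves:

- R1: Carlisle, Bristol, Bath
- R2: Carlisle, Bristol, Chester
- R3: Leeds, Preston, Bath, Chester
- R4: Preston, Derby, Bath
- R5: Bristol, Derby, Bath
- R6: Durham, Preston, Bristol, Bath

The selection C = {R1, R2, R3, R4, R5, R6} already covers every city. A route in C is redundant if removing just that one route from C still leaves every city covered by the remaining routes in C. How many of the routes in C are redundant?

Drop R1: the rest still cover every city — redundant.
Drop R2: the rest still cover every city — redundant.
Drop R3: Leeds uncovered — not redundant.
Drop R4: the rest still cover every city — redundant.
Drop R5: the rest still cover every city — redundant.
Drop R6: Durham uncovered — not redundant.
4 redundant: R1, R2, R4, R5.

4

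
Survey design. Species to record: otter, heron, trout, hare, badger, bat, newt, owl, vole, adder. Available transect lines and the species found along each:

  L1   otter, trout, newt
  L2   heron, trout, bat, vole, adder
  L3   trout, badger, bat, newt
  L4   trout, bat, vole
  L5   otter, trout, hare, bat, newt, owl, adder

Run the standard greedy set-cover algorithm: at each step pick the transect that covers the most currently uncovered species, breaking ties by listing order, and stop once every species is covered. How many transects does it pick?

3

Pick 1: L5 covers 7 new species (otter, trout, hare, bat, newt, owl, adder).
Pick 2: L2 covers 2 new species (heron, vole).
Pick 3: L3 covers 1 new species (badger).
Greedy uses 3 transects.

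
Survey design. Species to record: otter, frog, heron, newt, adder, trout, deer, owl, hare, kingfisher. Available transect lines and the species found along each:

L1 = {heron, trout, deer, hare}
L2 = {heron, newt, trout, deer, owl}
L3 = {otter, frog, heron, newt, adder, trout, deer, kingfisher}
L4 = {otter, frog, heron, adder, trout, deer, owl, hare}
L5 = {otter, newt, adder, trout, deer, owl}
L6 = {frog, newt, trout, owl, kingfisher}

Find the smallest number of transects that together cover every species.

L3, L4 together cover {otter, frog, heron, newt, adder, trout, deer, owl, hare, kingfisher} — every species.
No single transect contains all 10 species, so 2 is optimal.

2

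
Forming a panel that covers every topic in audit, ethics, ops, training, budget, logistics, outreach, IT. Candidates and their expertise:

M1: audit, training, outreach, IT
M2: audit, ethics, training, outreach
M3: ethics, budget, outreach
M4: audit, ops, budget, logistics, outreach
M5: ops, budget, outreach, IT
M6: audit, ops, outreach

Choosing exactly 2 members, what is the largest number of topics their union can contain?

Choosing M1, M4 covers {audit, ops, training, budget, logistics, outreach, IT} — 7 topics.
No choice of 2 members does better; here ethics is left uncovered.

7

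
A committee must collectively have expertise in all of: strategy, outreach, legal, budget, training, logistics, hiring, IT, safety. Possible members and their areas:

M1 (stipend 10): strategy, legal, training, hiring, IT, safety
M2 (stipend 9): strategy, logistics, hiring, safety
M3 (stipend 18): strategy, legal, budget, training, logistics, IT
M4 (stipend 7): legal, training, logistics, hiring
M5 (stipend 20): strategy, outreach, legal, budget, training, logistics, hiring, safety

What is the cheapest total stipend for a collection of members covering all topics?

M1, M5 cover every topic at stipend 10 + 20 = 30.
Any cover uses at least 2 members; among all covering selections none totals below 30.

30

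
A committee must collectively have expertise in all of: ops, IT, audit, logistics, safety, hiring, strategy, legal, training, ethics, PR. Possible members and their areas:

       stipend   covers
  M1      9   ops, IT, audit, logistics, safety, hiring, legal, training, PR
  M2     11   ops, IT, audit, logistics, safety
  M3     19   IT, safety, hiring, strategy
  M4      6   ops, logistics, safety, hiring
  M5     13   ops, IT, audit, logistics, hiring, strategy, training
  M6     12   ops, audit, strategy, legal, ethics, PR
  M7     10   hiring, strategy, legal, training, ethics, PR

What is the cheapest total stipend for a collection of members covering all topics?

M1, M7 cover every topic at stipend 9 + 10 = 19.
Any cover uses at least 2 members; among all covering selections none totals below 19.

19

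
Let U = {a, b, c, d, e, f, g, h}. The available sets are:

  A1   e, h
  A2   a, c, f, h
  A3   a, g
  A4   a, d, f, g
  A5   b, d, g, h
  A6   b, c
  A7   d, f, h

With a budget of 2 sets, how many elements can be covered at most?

7

Choosing A2, A5 covers {a, b, c, d, f, g, h} — 7 elements.
No choice of 2 sets does better; here e is left uncovered.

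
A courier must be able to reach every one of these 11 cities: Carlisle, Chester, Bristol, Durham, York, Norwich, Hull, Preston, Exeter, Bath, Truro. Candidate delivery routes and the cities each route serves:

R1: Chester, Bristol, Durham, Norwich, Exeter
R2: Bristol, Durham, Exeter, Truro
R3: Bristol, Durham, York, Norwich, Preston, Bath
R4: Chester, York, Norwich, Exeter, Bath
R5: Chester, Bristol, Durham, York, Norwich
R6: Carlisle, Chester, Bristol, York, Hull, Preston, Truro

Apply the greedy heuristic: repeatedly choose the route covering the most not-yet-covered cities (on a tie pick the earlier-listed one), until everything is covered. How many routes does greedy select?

Pick 1: R6 covers 7 new cities (Carlisle, Chester, Bristol, York, Hull, Preston, Truro).
Pick 2: R1 covers 3 new cities (Durham, Norwich, Exeter).
Pick 3: R3 covers 1 new cities (Bath).
Greedy uses 3 routes.

3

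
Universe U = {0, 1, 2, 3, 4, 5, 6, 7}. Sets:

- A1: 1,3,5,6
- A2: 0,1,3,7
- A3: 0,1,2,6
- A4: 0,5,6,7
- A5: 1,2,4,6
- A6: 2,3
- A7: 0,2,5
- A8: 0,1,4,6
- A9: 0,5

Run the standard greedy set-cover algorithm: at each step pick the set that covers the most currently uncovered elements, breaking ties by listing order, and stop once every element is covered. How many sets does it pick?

Pick 1: A1 covers 4 new elements (1, 3, 5, 6).
Pick 2: A2 covers 2 new elements (0, 7).
Pick 3: A5 covers 2 new elements (2, 4).
Greedy uses 3 sets.

3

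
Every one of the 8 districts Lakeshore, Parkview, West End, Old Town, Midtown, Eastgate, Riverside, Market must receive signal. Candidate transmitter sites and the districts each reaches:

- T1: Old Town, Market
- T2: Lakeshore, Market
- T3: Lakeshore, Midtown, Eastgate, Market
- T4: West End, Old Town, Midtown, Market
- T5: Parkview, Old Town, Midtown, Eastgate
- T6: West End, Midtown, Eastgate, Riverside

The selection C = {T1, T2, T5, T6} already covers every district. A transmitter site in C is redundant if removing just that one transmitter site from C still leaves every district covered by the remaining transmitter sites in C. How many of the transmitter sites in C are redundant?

1

Drop T1: the rest still cover every district — redundant.
Drop T2: Lakeshore uncovered — not redundant.
Drop T5: Parkview uncovered — not redundant.
Drop T6: West End, Riverside uncovered — not redundant.
1 redundant: T1.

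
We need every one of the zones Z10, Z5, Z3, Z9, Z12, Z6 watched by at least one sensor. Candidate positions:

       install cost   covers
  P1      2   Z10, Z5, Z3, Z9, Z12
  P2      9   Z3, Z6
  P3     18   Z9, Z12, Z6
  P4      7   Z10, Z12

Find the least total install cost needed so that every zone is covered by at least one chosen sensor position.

P1, P2 cover every zone at install cost 2 + 9 = 11.
Any cover uses at least 2 sensor positions; among all covering selections none totals below 11.

11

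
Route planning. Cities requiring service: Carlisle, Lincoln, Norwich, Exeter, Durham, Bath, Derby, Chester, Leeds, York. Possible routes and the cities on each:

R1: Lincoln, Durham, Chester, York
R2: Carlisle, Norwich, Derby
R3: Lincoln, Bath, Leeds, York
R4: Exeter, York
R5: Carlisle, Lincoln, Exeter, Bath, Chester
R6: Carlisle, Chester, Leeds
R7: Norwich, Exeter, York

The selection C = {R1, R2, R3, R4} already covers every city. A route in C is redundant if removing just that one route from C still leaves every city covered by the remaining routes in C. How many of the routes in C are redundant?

0

Drop R1: Durham, Chester uncovered — not redundant.
Drop R2: Carlisle, Norwich, Derby uncovered — not redundant.
Drop R3: Bath, Leeds uncovered — not redundant.
Drop R4: Exeter uncovered — not redundant.
None of the routes in C is redundant.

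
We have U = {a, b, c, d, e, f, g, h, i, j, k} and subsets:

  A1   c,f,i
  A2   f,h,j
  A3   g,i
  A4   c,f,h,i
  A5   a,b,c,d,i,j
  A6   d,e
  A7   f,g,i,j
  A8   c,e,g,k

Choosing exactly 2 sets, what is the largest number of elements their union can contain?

Choosing A5, A8 covers {a, b, c, d, e, g, i, j, k} — 9 elements.
No choice of 2 sets does better; here f, h are left uncovered.

9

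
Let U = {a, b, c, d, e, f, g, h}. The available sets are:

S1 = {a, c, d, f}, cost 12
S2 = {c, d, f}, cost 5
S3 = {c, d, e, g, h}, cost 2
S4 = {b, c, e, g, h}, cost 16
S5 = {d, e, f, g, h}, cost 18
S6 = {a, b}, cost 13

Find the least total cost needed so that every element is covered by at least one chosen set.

20

S2, S3, S6 cover every element at cost 5 + 2 + 13 = 20.
Any cover uses at least 2 sets; among all covering selections none totals below 20.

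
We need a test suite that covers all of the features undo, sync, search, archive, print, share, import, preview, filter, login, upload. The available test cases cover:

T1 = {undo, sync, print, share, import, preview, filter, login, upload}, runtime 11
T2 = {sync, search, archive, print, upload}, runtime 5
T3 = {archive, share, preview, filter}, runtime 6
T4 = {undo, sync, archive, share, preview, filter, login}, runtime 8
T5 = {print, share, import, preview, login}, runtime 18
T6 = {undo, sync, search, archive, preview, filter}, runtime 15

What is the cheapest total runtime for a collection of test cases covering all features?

T1, T2 cover every feature at runtime 11 + 5 = 16.
Any cover uses at least 2 test cases; among all covering selections none totals below 16.
Greedy by coverage-per-runtime would pick T2, T4, T1 for 24 — worse than the optimum 16.

16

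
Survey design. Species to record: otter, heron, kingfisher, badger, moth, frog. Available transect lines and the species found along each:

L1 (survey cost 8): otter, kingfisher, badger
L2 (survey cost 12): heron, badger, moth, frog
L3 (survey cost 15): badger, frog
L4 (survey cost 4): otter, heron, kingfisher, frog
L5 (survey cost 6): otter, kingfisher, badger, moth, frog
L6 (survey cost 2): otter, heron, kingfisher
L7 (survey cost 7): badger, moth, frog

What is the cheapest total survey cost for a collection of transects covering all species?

L5, L6 cover every species at survey cost 6 + 2 = 8.
Any cover uses at least 2 transects; among all covering selections none totals below 8.

8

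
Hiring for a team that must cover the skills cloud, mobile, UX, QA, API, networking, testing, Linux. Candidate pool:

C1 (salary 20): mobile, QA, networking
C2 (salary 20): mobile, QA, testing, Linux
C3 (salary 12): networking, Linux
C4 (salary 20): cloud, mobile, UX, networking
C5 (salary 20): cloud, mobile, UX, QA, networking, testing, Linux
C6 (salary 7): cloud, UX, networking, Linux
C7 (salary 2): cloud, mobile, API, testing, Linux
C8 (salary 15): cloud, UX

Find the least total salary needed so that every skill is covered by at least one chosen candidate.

C5, C7 cover every skill at salary 20 + 2 = 22.
Any cover uses at least 2 candidates; among all covering selections none totals below 22.

22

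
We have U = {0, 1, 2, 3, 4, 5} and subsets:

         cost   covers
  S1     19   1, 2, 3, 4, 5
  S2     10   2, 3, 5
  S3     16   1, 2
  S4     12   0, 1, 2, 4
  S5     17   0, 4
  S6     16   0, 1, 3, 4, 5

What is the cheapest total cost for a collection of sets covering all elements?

S2, S4 cover every element at cost 10 + 12 = 22.
Any cover uses at least 2 sets; among all covering selections none totals below 22.

22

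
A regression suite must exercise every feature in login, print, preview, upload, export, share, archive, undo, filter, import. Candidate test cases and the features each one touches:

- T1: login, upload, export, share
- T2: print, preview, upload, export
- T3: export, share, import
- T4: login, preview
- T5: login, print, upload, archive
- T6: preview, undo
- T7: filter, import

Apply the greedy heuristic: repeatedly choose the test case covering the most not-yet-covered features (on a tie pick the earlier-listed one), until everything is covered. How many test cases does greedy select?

Pick 1: T1 covers 4 new features (login, upload, export, share).
Pick 2: T2 covers 2 new features (print, preview).
Pick 3: T7 covers 2 new features (filter, import).
Pick 4: T5 covers 1 new features (archive).
Pick 5: T6 covers 1 new features (undo).
Greedy uses 5 test cases. (The true minimum is 4.)

5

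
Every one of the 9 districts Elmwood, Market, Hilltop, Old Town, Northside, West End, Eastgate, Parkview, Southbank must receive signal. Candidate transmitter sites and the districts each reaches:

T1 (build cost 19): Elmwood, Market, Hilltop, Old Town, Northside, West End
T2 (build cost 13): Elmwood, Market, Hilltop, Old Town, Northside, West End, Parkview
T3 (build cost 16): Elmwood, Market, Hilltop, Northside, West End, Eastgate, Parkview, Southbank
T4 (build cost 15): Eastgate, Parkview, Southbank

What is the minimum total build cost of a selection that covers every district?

28

T2, T4 cover every district at build cost 13 + 15 = 28.
Any cover uses at least 2 transmitter sites; among all covering selections none totals below 28.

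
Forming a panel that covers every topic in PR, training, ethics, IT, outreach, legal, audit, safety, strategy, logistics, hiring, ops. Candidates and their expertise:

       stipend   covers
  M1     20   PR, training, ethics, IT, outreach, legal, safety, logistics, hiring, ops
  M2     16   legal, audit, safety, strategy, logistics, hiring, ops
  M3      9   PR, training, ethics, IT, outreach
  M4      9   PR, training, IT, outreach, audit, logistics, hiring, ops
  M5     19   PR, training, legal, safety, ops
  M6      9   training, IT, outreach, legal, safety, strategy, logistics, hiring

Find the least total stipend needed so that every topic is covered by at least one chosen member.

25

M2, M3 cover every topic at stipend 16 + 9 = 25.
Any cover uses at least 2 members; among all covering selections none totals below 25.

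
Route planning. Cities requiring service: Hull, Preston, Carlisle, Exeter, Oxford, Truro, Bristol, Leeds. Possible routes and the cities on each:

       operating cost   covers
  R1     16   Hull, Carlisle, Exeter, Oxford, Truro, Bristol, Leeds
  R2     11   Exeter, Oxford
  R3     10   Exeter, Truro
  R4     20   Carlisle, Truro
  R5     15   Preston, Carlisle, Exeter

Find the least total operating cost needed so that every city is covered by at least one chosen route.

R1, R5 cover every city at operating cost 16 + 15 = 31.
Any cover uses at least 2 routes; among all covering selections none totals below 31.

31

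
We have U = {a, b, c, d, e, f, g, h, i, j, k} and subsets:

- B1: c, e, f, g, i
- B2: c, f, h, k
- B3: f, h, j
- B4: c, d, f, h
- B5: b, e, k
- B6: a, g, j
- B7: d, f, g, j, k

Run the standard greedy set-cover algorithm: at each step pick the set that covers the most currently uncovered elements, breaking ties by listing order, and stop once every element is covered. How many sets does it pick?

Pick 1: B1 covers 5 new elements (c, e, f, g, i).
Pick 2: B7 covers 3 new elements (d, j, k).
Pick 3: B2 covers 1 new elements (h).
Pick 4: B5 covers 1 new elements (b).
Pick 5: B6 covers 1 new elements (a).
Greedy uses 5 sets. (The true minimum is 4.)

5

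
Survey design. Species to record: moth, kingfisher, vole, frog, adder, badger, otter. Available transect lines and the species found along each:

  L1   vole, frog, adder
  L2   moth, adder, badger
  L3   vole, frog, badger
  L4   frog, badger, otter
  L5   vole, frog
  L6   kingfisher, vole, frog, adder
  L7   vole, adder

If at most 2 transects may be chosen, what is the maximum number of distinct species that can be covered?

Choosing L2, L6 covers {moth, kingfisher, vole, frog, adder, badger} — 6 species.
No choice of 2 transects does better; here otter is left uncovered.

6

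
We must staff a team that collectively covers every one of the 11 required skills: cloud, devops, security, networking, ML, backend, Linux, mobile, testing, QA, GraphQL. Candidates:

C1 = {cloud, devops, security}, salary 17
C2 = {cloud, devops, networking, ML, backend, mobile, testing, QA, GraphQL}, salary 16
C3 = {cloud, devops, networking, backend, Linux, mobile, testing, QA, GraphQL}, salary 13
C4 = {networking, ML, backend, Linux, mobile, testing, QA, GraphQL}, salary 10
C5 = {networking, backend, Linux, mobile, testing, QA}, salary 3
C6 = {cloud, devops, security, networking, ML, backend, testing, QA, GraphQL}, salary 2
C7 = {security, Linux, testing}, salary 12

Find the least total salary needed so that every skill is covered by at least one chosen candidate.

C5, C6 cover every skill at salary 3 + 2 = 5.
Any cover uses at least 2 candidates; among all covering selections none totals below 5.

5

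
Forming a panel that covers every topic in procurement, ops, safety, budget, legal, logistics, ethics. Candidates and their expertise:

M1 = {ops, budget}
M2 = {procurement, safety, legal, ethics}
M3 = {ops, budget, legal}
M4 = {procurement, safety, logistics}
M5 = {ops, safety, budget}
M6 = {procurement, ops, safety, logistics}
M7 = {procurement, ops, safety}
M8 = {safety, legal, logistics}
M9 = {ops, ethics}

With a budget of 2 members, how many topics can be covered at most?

Choosing M1, M2 covers {procurement, ops, safety, budget, legal, ethics} — 6 topics.
No choice of 2 members does better; here logistics is left uncovered.

6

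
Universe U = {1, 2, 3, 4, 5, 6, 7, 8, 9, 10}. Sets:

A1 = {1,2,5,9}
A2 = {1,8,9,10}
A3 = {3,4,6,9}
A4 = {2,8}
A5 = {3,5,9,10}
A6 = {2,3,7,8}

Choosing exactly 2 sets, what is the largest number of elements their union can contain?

7

Choosing A1, A3 covers {1, 2, 3, 4, 5, 6, 9} — 7 elements.
No choice of 2 sets does better; here 7, 8, 10 are left uncovered.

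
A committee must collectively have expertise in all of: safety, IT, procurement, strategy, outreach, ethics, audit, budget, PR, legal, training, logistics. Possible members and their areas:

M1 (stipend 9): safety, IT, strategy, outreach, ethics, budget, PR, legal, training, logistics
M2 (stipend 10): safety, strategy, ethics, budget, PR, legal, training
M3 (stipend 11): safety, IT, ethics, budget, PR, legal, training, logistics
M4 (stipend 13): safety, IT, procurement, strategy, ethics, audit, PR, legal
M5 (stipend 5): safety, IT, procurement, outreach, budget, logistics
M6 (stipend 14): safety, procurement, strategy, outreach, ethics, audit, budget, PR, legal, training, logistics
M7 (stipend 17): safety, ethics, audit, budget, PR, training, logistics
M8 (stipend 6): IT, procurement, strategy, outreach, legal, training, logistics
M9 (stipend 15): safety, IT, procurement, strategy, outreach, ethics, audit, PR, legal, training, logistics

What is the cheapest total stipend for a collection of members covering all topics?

19

M5, M6 cover every topic at stipend 5 + 14 = 19.
Any cover uses at least 2 members; among all covering selections none totals below 19.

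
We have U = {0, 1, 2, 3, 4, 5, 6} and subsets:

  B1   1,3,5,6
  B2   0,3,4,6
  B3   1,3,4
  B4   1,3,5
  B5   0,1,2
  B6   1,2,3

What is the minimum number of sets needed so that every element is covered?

B1, B2, B5 together cover {0, 1, 2, 3, 4, 5, 6} — every element.
No 2 of the 6 sets cover everything (all 15 pairs fall short), so 3 is minimum.

3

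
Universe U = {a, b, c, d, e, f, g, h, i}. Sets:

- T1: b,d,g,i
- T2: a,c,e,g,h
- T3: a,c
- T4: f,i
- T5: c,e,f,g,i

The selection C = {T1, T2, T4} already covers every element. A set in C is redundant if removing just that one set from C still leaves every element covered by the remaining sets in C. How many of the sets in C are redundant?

Drop T1: b, d uncovered — not redundant.
Drop T2: a, c, e, h uncovered — not redundant.
Drop T4: f uncovered — not redundant.
None of the sets in C is redundant.

0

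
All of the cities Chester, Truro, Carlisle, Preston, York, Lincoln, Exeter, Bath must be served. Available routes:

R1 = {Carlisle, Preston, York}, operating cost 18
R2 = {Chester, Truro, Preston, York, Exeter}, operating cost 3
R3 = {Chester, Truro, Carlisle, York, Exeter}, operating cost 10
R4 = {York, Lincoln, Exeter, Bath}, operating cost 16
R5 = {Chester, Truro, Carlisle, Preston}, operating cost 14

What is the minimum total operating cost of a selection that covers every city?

29

R2, R3, R4 cover every city at operating cost 3 + 10 + 16 = 29.
Any cover uses at least 2 routes; among all covering selections none totals below 29.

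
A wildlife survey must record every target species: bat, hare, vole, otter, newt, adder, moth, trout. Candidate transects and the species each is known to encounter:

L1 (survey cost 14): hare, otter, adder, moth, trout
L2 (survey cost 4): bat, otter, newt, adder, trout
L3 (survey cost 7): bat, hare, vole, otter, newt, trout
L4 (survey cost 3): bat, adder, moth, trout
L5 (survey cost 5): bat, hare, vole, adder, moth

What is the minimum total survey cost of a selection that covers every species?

L2, L5 cover every species at survey cost 4 + 5 = 9.
Any cover uses at least 2 transects; among all covering selections none totals below 9.
Greedy by coverage-per-survey cost would pick L4, L3 for 10 — worse than the optimum 9.

9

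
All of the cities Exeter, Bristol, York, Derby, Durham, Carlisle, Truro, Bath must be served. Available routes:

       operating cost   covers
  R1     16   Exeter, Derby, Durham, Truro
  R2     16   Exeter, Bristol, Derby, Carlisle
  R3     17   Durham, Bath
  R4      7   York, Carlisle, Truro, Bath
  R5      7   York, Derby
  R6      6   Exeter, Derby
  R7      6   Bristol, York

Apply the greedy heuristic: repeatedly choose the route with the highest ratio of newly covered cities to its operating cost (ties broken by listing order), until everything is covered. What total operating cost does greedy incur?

Pick 1: R4 adds 4 new (York, Carlisle, Truro, Bath) at operating cost 7 (ratio 4/7).
Pick 2: R6 adds 2 new (Exeter, Derby) at operating cost 6 (ratio 2/6).
Pick 3: R7 adds 1 new (Bristol) at operating cost 6 (ratio 1/6).
Pick 4: R1 adds 1 new (Durham) at operating cost 16 (ratio 1/16).
Greedy total operating cost: 7 + 6 + 6 + 16 = 35. (The true optimum is 29, so greedy overshoots here.)

35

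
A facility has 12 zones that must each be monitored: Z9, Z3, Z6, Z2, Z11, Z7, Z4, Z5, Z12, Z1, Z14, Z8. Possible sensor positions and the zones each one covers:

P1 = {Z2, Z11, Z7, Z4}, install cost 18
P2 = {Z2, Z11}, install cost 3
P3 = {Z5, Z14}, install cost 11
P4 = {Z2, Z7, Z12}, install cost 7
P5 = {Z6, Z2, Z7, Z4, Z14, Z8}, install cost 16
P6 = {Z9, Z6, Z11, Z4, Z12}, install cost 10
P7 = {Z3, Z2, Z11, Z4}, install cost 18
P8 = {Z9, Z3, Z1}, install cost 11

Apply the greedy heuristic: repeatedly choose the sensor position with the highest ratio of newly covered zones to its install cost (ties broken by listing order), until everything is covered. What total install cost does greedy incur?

51

Pick 1: P2 adds 2 new (Z2, Z11) at install cost 3 (ratio 2/3).
Pick 2: P6 adds 4 new (Z9, Z6, Z4, Z12) at install cost 10 (ratio 4/10).
Pick 3: P5 adds 3 new (Z7, Z14, Z8) at install cost 16 (ratio 3/16).
Pick 4: P8 adds 2 new (Z3, Z1) at install cost 11 (ratio 2/11).
Pick 5: P3 adds 1 new (Z5) at install cost 11 (ratio 1/11).
Greedy total install cost: 3 + 10 + 16 + 11 + 11 = 51. (The true optimum is 48, so greedy overshoots here.)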